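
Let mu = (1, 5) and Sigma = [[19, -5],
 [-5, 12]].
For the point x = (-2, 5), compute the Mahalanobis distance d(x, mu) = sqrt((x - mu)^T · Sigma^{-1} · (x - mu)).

Step 1 — centre the observation: (x - mu) = (-3, 0).

Step 2 — invert Sigma. det(Sigma) = 19·12 - (-5)² = 203.
  Sigma^{-1} = (1/det) · [[d, -b], [-b, a]] = [[0.0591, 0.0246],
 [0.0246, 0.0936]].

Step 3 — form the quadratic (x - mu)^T · Sigma^{-1} · (x - mu):
  Sigma^{-1} · (x - mu) = (-0.1773, -0.0739).
  (x - mu)^T · [Sigma^{-1} · (x - mu)] = (-3)·(-0.1773) + (0)·(-0.0739) = 0.532.

Step 4 — take square root: d = √(0.532) ≈ 0.7294.

d(x, mu) = √(0.532) ≈ 0.7294


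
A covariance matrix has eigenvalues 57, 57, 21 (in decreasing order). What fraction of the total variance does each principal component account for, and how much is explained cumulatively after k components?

Step 1 — total variance = trace(Sigma) = Σ λ_i = 57 + 57 + 21 = 135.

Step 2 — fraction explained by component i = λ_i / Σ λ:
  PC1: 57/135 = 0.4222
  PC2: 57/135 = 0.4222
  PC3: 21/135 = 0.1556

Step 3 — cumulative fraction after k components = (λ_1 + ... + λ_k) / Σ λ:
  k = 1: 57/135 = 0.4222
  k = 2: (57 + 57)/135 = 114/135 = 0.8444
  k = 3: (57 + 57 + 21)/135 = 135/135 = 1

Summary (fraction, with percent):

explained: PC1 0.4222 (42.22%), PC2 0.4222 (42.22%), PC3 0.1556 (15.56%);  cumulative: 0.4222, 0.8444, 1


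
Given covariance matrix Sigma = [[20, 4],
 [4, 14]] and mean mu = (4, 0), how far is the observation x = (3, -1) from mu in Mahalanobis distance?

Step 1 — centre the observation: (x - mu) = (-1, -1).

Step 2 — invert Sigma. det(Sigma) = 20·14 - (4)² = 264.
  Sigma^{-1} = (1/det) · [[d, -b], [-b, a]] = [[0.053, -0.0152],
 [-0.0152, 0.0758]].

Step 3 — form the quadratic (x - mu)^T · Sigma^{-1} · (x - mu):
  Sigma^{-1} · (x - mu) = (-0.0379, -0.0606).
  (x - mu)^T · [Sigma^{-1} · (x - mu)] = (-1)·(-0.0379) + (-1)·(-0.0606) = 0.0985.

Step 4 — take square root: d = √(0.0985) ≈ 0.3138.

d(x, mu) = √(0.0985) ≈ 0.3138


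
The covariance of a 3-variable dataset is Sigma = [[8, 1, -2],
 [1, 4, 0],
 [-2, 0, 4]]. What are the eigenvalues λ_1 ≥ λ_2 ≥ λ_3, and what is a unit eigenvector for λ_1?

Step 1 — characteristic polynomial p(λ) = det(λI - Sigma) = λ³ - tr·λ² + c_1·λ - det, where tr = trace, c_1 = sum of the principal 2×2 minors, det = det(Sigma):
  tr = 8 + 4 + 4 = 16,
  c_1 = (8·4 - (1)²) + (8·4 - (-2)²) + (4·4 - (0)²) = 31 + 28 + 16 = 75,
  det = 8·(4·4 - (0)²) - (1)·((1)·4 - (0)·(-2)) + (-2)·((1)·(0) - 4·(-2)) = 8·(16) - (1)·(4) + (-2)·(8) = 108.
  So p(λ) = λ³ - 16λ² + 75λ - 108.
Step 2 — look for an integer root (rational root theorem: any rational root is an integer divisor of 108). Testing λ = 3:
  p(3) = 27 - 144 + 225 - 108 = 0  ✓
  Dividing out (λ - 3): p(λ) = (λ - 3)(λ² - 13λ + 36).
Step 3 — remaining eigenvalues from the quadratic λ² - 13λ + 36 = 0:
  Δ = 13² - 4·36 = 169 - 144 = 25,  λ = (13 ± √25)/2 = (13 ± 5)/2 = 9 or 4.
  Sorted: λ_1 = 9,  λ_2 = 4,  λ_3 = 3  (check: sum = 16 = tr ✓).

Step 4 — unit eigenvector for λ_1 = 9: v spans the null space of (Sigma - λ_1 I), whose rows are
  r_1 = (-1, 1, -2),  r_2 = (1, -5, 0),  r_3 = (-2, 0, -5).
  v is orthogonal to every row, so take v ∝ r_1 × r_2 = ((1)·(0) - (-2)·(-5), (-2)·(1) - (-1)·(0), (-1)·(-5) - (1)·(1)) = (-10, -2, 4).
  Rescale (divide by 2; multiply by -1 so the first nonzero entry is positive): u = (5, 1, -2).
  ||u|| = √((5)² + (1)² + (-2)²) = √(30) ≈ 5.4772,  v_1 = u/||u|| ≈ (0.9129, 0.1826, -0.3651) (||v_1|| = 1).

λ_1 = 9,  λ_2 = 4,  λ_3 = 3;  v_1 ≈ (0.9129, 0.1826, -0.3651)


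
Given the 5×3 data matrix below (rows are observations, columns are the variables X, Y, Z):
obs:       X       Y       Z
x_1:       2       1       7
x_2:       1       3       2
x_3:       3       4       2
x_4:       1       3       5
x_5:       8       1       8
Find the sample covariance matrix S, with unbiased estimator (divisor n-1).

Step 1 — column means:
  mean(X) = (2 + 1 + 3 + 1 + 8) / 5 = 15/5 = 3
  mean(Y) = (1 + 3 + 4 + 3 + 1) / 5 = 12/5 = 2.4
  mean(Z) = (7 + 2 + 2 + 5 + 8) / 5 = 24/5 = 4.8

Step 2 — sample covariance S[i,j] = (1/(n-1)) · Σ_k (x_{k,i} - mean_i) · (x_{k,j} - mean_j), with n-1 = 4.
  S[X,X] = ((-1)·(-1) + (-2)·(-2) + (0)·(0) + (-2)·(-2) + (5)·(5)) / 4 = 34/4 = 8.5
  S[X,Y] = ((-1)·(-1.4) + (-2)·(0.6) + (0)·(1.6) + (-2)·(0.6) + (5)·(-1.4)) / 4 = -8/4 = -2
  S[X,Z] = ((-1)·(2.2) + (-2)·(-2.8) + (0)·(-2.8) + (-2)·(0.2) + (5)·(3.2)) / 4 = 19/4 = 4.75
  S[Y,Y] = ((-1.4)·(-1.4) + (0.6)·(0.6) + (1.6)·(1.6) + (0.6)·(0.6) + (-1.4)·(-1.4)) / 4 = 7.2/4 = 1.8
  S[Y,Z] = ((-1.4)·(2.2) + (0.6)·(-2.8) + (1.6)·(-2.8) + (0.6)·(0.2) + (-1.4)·(3.2)) / 4 = -13.6/4 = -3.4
  S[Z,Z] = ((2.2)·(2.2) + (-2.8)·(-2.8) + (-2.8)·(-2.8) + (0.2)·(0.2) + (3.2)·(3.2)) / 4 = 30.8/4 = 7.7

S is symmetric (S[j,i] = S[i,j]). Assembling:

S = [[8.5, -2, 4.75],
 [-2, 1.8, -3.4],
 [4.75, -3.4, 7.7]]


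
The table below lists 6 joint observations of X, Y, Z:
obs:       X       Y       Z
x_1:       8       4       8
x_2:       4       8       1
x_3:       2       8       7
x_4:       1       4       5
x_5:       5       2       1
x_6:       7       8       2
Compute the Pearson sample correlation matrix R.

Step 1 — column means:
  mean(X) = (8 + 4 + 2 + 1 + 5 + 7) / 6 = 27/6 = 4.5
  mean(Y) = (4 + 8 + 8 + 4 + 2 + 8) / 6 = 34/6 = 5.6667
  mean(Z) = (8 + 1 + 7 + 5 + 1 + 2) / 6 = 24/6 = 4

Step 2 — sample variances and covariances s[i,j] = (1/(n-1)) · Σ_k (x_{k,i} - mean_i) · (x_{k,j} - mean_j), with n-1 = 5:
  s[X,X] = ((3.5)·(3.5) + (-0.5)·(-0.5) + (-2.5)·(-2.5) + (-3.5)·(-3.5) + (0.5)·(0.5) + (2.5)·(2.5)) / 5 = 37.5/5 = 7.5
  s[X,Y] = ((3.5)·(-1.6667) + (-0.5)·(2.3333) + (-2.5)·(2.3333) + (-3.5)·(-1.6667) + (0.5)·(-3.6667) + (2.5)·(2.3333)) / 5 = -3/5 = -0.6
  s[X,Z] = ((3.5)·(4) + (-0.5)·(-3) + (-2.5)·(3) + (-3.5)·(1) + (0.5)·(-3) + (2.5)·(-2)) / 5 = -2/5 = -0.4
  s[Y,Y] = ((-1.6667)·(-1.6667) + (2.3333)·(2.3333) + (2.3333)·(2.3333) + (-1.6667)·(-1.6667) + (-3.6667)·(-3.6667) + (2.3333)·(2.3333)) / 5 = 35.3333/5 = 7.0667
  s[Y,Z] = ((-1.6667)·(4) + (2.3333)·(-3) + (2.3333)·(3) + (-1.6667)·(1) + (-3.6667)·(-3) + (2.3333)·(-2)) / 5 = -2/5 = -0.4
  s[Z,Z] = ((4)·(4) + (-3)·(-3) + (3)·(3) + (1)·(1) + (-3)·(-3) + (-2)·(-2)) / 5 = 48/5 = 9.6
  Sample standard deviations s_i = √(s[i,i]):
  s(X) = √(7.5) = 2.7386
  s(Y) = √(7.0667) = 2.6583
  s(Z) = √(9.6) = 3.0984

Step 3 — r_{ij} = s_{ij} / (s_i · s_j):
  r[X,X] = 1 (diagonal).
  r[X,Y] = -0.6 / (2.7386 · 2.6583) = -0.6 / 7.2801 = -0.0824
  r[X,Z] = -0.4 / (2.7386 · 3.0984) = -0.4 / 8.4853 = -0.0471
  r[Y,Y] = 1 (diagonal).
  r[Y,Z] = -0.4 / (2.6583 · 3.0984) = -0.4 / 8.2365 = -0.0486
  r[Z,Z] = 1 (diagonal).

R is symmetric with unit diagonal. Assembling:

R = [[1, -0.0824, -0.0471],
 [-0.0824, 1, -0.0486],
 [-0.0471, -0.0486, 1]]


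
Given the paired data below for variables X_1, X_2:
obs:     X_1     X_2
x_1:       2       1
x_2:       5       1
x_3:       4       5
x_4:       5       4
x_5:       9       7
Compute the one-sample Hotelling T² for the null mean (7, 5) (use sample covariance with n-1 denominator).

Step 1 — sample mean vector:
  mean(X_1) = (2 + 5 + 4 + 5 + 9) / 5 = 25/5 = 5
  mean(X_2) = (1 + 1 + 5 + 4 + 7) / 5 = 18/5 = 3.6
  x̄ = (5, 3.6),  deviation x̄ - mu_0 = (5, 3.6) - (7, 5) = (-2, -1.4).

Step 2 — sample covariance matrix, S[i,j] = (1/(n-1)) · Σ_k (x_{k,i} - mean_i) · (x_{k,j} - mean_j), divisor n-1 = 4:
  S[X_1,X_1] = ((-3)·(-3) + (0)·(0) + (-1)·(-1) + (0)·(0) + (4)·(4)) / 4 = 26/4 = 6.5
  S[X_1,X_2] = ((-3)·(-2.6) + (0)·(-2.6) + (-1)·(1.4) + (0)·(0.4) + (4)·(3.4)) / 4 = 20/4 = 5
  S[X_2,X_2] = ((-2.6)·(-2.6) + (-2.6)·(-2.6) + (1.4)·(1.4) + (0.4)·(0.4) + (3.4)·(3.4)) / 4 = 27.2/4 = 6.8
  S = [[6.5, 5],
 [5, 6.8]].

Step 3 — invert S. det(S) = 6.5·6.8 - (5)² = 19.2.
  S^{-1} = (1/det) · [[d, -b], [-b, a]] = [[0.3542, -0.2604],
 [-0.2604, 0.3385]].

Step 4 — quadratic form (x̄ - mu_0)^T · S^{-1} · (x̄ - mu_0):
  S^{-1} · (x̄ - mu_0) = (-0.3438, 0.0469),
  (x̄ - mu_0)^T · [...] = (-2)·(-0.3438) + (-1.4)·(0.0469) = 0.6219.

Step 5 — scale by n: T² = 5 · 0.6219 = 3.1094.

T² ≈ 3.1094


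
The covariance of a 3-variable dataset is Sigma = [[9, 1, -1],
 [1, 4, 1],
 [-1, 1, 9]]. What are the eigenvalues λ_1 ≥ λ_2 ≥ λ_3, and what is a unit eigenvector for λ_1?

Step 1 — characteristic polynomial p(λ) = det(λI - Sigma) = λ³ - tr·λ² + c_1·λ - det, where tr = trace, c_1 = sum of the principal 2×2 minors, det = det(Sigma):
  tr = 9 + 4 + 9 = 22,
  c_1 = (9·4 - (1)²) + (9·9 - (-1)²) + (4·9 - (1)²) = 35 + 80 + 35 = 150,
  det = 9·(4·9 - (1)²) - (1)·((1)·9 - (1)·(-1)) + (-1)·((1)·(1) - 4·(-1)) = 9·(35) - (1)·(10) + (-1)·(5) = 300.
  So p(λ) = λ³ - 22λ² + 150λ - 300.
Step 2 — look for an integer root (rational root theorem: any rational root is an integer divisor of 300). Testing λ = 10:
  p(10) = 1000 - 2200 + 1500 - 300 = 0  ✓
  Dividing out (λ - 10): p(λ) = (λ - 10)(λ² - 12λ + 30).
Step 3 — remaining eigenvalues from the quadratic λ² - 12λ + 30 = 0:
  Δ = 12² - 4·30 = 144 - 120 = 24,  λ = (12 ± √24)/2 = (12 ± 4.899)/2 ≈ 8.4495 or 3.5505.
  Sorted: λ_1 = 10,  λ_2 = 8.4495,  λ_3 = 3.5505  (check: sum = 22 = tr ✓).

Step 4 — unit eigenvector for λ_1 = 10: v spans the null space of (Sigma - λ_1 I), whose rows are
  r_1 = (-1, 1, -1),  r_2 = (1, -6, 1),  r_3 = (-1, 1, -1).
  v is orthogonal to every row, so take v ∝ r_1 × r_2 = ((1)·(1) - (-1)·(-6), (-1)·(1) - (-1)·(1), (-1)·(-6) - (1)·(1)) = (-5, 0, 5).
  Rescale (divide by 5; multiply by -1 so the first nonzero entry is positive): u = (1, 0, -1).
  ||u|| = √((1)² + (0)² + (-1)²) = √(2) ≈ 1.4142,  v_1 = u/||u|| ≈ (0.7071, 0, -0.7071) (||v_1|| = 1).

λ_1 = 10,  λ_2 = 8.4495,  λ_3 = 3.5505;  v_1 ≈ (0.7071, 0, -0.7071)


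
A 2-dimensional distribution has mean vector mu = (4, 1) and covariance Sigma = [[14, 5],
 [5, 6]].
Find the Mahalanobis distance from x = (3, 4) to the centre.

Step 1 — centre the observation: (x - mu) = (-1, 3).

Step 2 — invert Sigma. det(Sigma) = 14·6 - (5)² = 59.
  Sigma^{-1} = (1/det) · [[d, -b], [-b, a]] = [[0.1017, -0.0847],
 [-0.0847, 0.2373]].

Step 3 — form the quadratic (x - mu)^T · Sigma^{-1} · (x - mu):
  Sigma^{-1} · (x - mu) = (-0.3559, 0.7966).
  (x - mu)^T · [Sigma^{-1} · (x - mu)] = (-1)·(-0.3559) + (3)·(0.7966) = 2.7458.

Step 4 — take square root: d = √(2.7458) ≈ 1.657.

d(x, mu) = √(2.7458) ≈ 1.657


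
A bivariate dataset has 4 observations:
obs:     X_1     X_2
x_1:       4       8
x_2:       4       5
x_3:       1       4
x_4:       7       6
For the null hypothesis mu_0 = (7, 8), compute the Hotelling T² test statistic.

Step 1 — sample mean vector:
  mean(X_1) = (4 + 4 + 1 + 7) / 4 = 16/4 = 4
  mean(X_2) = (8 + 5 + 4 + 6) / 4 = 23/4 = 5.75
  x̄ = (4, 5.75),  deviation x̄ - mu_0 = (4, 5.75) - (7, 8) = (-3, -2.25).

Step 2 — sample covariance matrix, S[i,j] = (1/(n-1)) · Σ_k (x_{k,i} - mean_i) · (x_{k,j} - mean_j), divisor n-1 = 3:
  S[X_1,X_1] = ((0)·(0) + (0)·(0) + (-3)·(-3) + (3)·(3)) / 3 = 18/3 = 6
  S[X_1,X_2] = ((0)·(2.25) + (0)·(-0.75) + (-3)·(-1.75) + (3)·(0.25)) / 3 = 6/3 = 2
  S[X_2,X_2] = ((2.25)·(2.25) + (-0.75)·(-0.75) + (-1.75)·(-1.75) + (0.25)·(0.25)) / 3 = 8.75/3 = 2.9167
  S = [[6, 2],
 [2, 2.9167]].

Step 3 — invert S. det(S) = 6·2.9167 - (2)² = 13.5.
  S^{-1} = (1/det) · [[d, -b], [-b, a]] = [[0.216, -0.1481],
 [-0.1481, 0.4444]].

Step 4 — quadratic form (x̄ - mu_0)^T · S^{-1} · (x̄ - mu_0):
  S^{-1} · (x̄ - mu_0) = (-0.3148, -0.5556),
  (x̄ - mu_0)^T · [...] = (-3)·(-0.3148) + (-2.25)·(-0.5556) = 2.1944.

Step 5 — scale by n: T² = 4 · 2.1944 = 8.7778.

T² ≈ 8.7778


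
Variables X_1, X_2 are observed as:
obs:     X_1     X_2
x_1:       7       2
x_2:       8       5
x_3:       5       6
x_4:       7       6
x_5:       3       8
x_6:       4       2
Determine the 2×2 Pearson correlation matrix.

Step 1 — column means:
  mean(X_1) = (7 + 8 + 5 + 7 + 3 + 4) / 6 = 34/6 = 5.6667
  mean(X_2) = (2 + 5 + 6 + 6 + 8 + 2) / 6 = 29/6 = 4.8333

Step 2 — sample variances and covariances s[i,j] = (1/(n-1)) · Σ_k (x_{k,i} - mean_i) · (x_{k,j} - mean_j), with n-1 = 5:
  s[X_1,X_1] = ((1.3333)·(1.3333) + (2.3333)·(2.3333) + (-0.6667)·(-0.6667) + (1.3333)·(1.3333) + (-2.6667)·(-2.6667) + (-1.6667)·(-1.6667)) / 5 = 19.3333/5 = 3.8667
  s[X_1,X_2] = ((1.3333)·(-2.8333) + (2.3333)·(0.1667) + (-0.6667)·(1.1667) + (1.3333)·(1.1667) + (-2.6667)·(3.1667) + (-1.6667)·(-2.8333)) / 5 = -6.3333/5 = -1.2667
  s[X_2,X_2] = ((-2.8333)·(-2.8333) + (0.1667)·(0.1667) + (1.1667)·(1.1667) + (1.1667)·(1.1667) + (3.1667)·(3.1667) + (-2.8333)·(-2.8333)) / 5 = 28.8333/5 = 5.7667
  Sample standard deviations s_i = √(s[i,i]):
  s(X_1) = √(3.8667) = 1.9664
  s(X_2) = √(5.7667) = 2.4014

Step 3 — r_{ij} = s_{ij} / (s_i · s_j):
  r[X_1,X_1] = 1 (diagonal).
  r[X_1,X_2] = -1.2667 / (1.9664 · 2.4014) = -1.2667 / 4.7221 = -0.2682
  r[X_2,X_2] = 1 (diagonal).

R is symmetric with unit diagonal. Assembling:

R = [[1, -0.2682],
 [-0.2682, 1]]


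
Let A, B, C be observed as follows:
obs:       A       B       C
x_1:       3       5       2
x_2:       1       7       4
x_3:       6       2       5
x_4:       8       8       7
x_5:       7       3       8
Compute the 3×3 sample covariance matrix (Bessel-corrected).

Step 1 — column means:
  mean(A) = (3 + 1 + 6 + 8 + 7) / 5 = 25/5 = 5
  mean(B) = (5 + 7 + 2 + 8 + 3) / 5 = 25/5 = 5
  mean(C) = (2 + 4 + 5 + 7 + 8) / 5 = 26/5 = 5.2

Step 2 — sample covariance S[i,j] = (1/(n-1)) · Σ_k (x_{k,i} - mean_i) · (x_{k,j} - mean_j), with n-1 = 4.
  S[A,A] = ((-2)·(-2) + (-4)·(-4) + (1)·(1) + (3)·(3) + (2)·(2)) / 4 = 34/4 = 8.5
  S[A,B] = ((-2)·(0) + (-4)·(2) + (1)·(-3) + (3)·(3) + (2)·(-2)) / 4 = -6/4 = -1.5
  S[A,C] = ((-2)·(-3.2) + (-4)·(-1.2) + (1)·(-0.2) + (3)·(1.8) + (2)·(2.8)) / 4 = 22/4 = 5.5
  S[B,B] = ((0)·(0) + (2)·(2) + (-3)·(-3) + (3)·(3) + (-2)·(-2)) / 4 = 26/4 = 6.5
  S[B,C] = ((0)·(-3.2) + (2)·(-1.2) + (-3)·(-0.2) + (3)·(1.8) + (-2)·(2.8)) / 4 = -2/4 = -0.5
  S[C,C] = ((-3.2)·(-3.2) + (-1.2)·(-1.2) + (-0.2)·(-0.2) + (1.8)·(1.8) + (2.8)·(2.8)) / 4 = 22.8/4 = 5.7

S is symmetric (S[j,i] = S[i,j]). Assembling:

S = [[8.5, -1.5, 5.5],
 [-1.5, 6.5, -0.5],
 [5.5, -0.5, 5.7]]


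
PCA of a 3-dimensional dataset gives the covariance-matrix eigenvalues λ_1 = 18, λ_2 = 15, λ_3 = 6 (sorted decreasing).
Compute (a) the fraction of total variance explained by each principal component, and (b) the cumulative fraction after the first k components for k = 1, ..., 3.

Step 1 — total variance = trace(Sigma) = Σ λ_i = 18 + 15 + 6 = 39.

Step 2 — fraction explained by component i = λ_i / Σ λ:
  PC1: 18/39 = 0.4615
  PC2: 15/39 = 0.3846
  PC3: 6/39 = 0.1538

Step 3 — cumulative fraction after k components = (λ_1 + ... + λ_k) / Σ λ:
  k = 1: 18/39 = 0.4615
  k = 2: (18 + 15)/39 = 33/39 = 0.8462
  k = 3: (18 + 15 + 6)/39 = 39/39 = 1

Summary (fraction, with percent):

explained: PC1 0.4615 (46.15%), PC2 0.3846 (38.46%), PC3 0.1538 (15.38%);  cumulative: 0.4615, 0.8462, 1


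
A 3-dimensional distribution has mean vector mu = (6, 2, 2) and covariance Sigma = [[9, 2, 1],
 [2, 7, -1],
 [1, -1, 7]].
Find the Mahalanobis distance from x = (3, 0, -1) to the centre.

Step 1 — centre the observation: (x - mu) = (-3, -2, -3).

Step 2 — invert Sigma (cofactor / det for 3×3, or solve directly):
  Sigma^{-1} = [[0.1221, -0.0382, -0.0229],
 [-0.0382, 0.1578, 0.028],
 [-0.0229, 0.028, 0.1501]].

Step 3 — form the quadratic (x - mu)^T · Sigma^{-1} · (x - mu):
  Sigma^{-1} · (x - mu) = (-0.2214, -0.285, -0.4377).
  (x - mu)^T · [Sigma^{-1} · (x - mu)] = (-3)·(-0.2214) + (-2)·(-0.285) + (-3)·(-0.4377) = 2.5471.

Step 4 — take square root: d = √(2.5471) ≈ 1.596.

d(x, mu) = √(2.5471) ≈ 1.596


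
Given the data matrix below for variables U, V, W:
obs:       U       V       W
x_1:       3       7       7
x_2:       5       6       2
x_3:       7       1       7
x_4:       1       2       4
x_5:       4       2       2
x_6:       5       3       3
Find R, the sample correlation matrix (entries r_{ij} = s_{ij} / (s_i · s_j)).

Step 1 — column means:
  mean(U) = (3 + 5 + 7 + 1 + 4 + 5) / 6 = 25/6 = 4.1667
  mean(V) = (7 + 6 + 1 + 2 + 2 + 3) / 6 = 21/6 = 3.5
  mean(W) = (7 + 2 + 7 + 4 + 2 + 3) / 6 = 25/6 = 4.1667

Step 2 — sample variances and covariances s[i,j] = (1/(n-1)) · Σ_k (x_{k,i} - mean_i) · (x_{k,j} - mean_j), with n-1 = 5:
  s[U,U] = ((-1.1667)·(-1.1667) + (0.8333)·(0.8333) + (2.8333)·(2.8333) + (-3.1667)·(-3.1667) + (-0.1667)·(-0.1667) + (0.8333)·(0.8333)) / 5 = 20.8333/5 = 4.1667
  s[U,V] = ((-1.1667)·(3.5) + (0.8333)·(2.5) + (2.8333)·(-2.5) + (-3.1667)·(-1.5) + (-0.1667)·(-1.5) + (0.8333)·(-0.5)) / 5 = -4.5/5 = -0.9
  s[U,W] = ((-1.1667)·(2.8333) + (0.8333)·(-2.1667) + (2.8333)·(2.8333) + (-3.1667)·(-0.1667) + (-0.1667)·(-2.1667) + (0.8333)·(-1.1667)) / 5 = 2.8333/5 = 0.5667
  s[V,V] = ((3.5)·(3.5) + (2.5)·(2.5) + (-2.5)·(-2.5) + (-1.5)·(-1.5) + (-1.5)·(-1.5) + (-0.5)·(-0.5)) / 5 = 29.5/5 = 5.9
  s[V,W] = ((3.5)·(2.8333) + (2.5)·(-2.1667) + (-2.5)·(2.8333) + (-1.5)·(-0.1667) + (-1.5)·(-2.1667) + (-0.5)·(-1.1667)) / 5 = 1.5/5 = 0.3
  s[W,W] = ((2.8333)·(2.8333) + (-2.1667)·(-2.1667) + (2.8333)·(2.8333) + (-0.1667)·(-0.1667) + (-2.1667)·(-2.1667) + (-1.1667)·(-1.1667)) / 5 = 26.8333/5 = 5.3667
  Sample standard deviations s_i = √(s[i,i]):
  s(U) = √(4.1667) = 2.0412
  s(V) = √(5.9) = 2.429
  s(W) = √(5.3667) = 2.3166

Step 3 — r_{ij} = s_{ij} / (s_i · s_j):
  r[U,U] = 1 (diagonal).
  r[U,V] = -0.9 / (2.0412 · 2.429) = -0.9 / 4.9582 = -0.1815
  r[U,W] = 0.5667 / (2.0412 · 2.3166) = 0.5667 / 4.7288 = 0.1198
  r[V,V] = 1 (diagonal).
  r[V,W] = 0.3 / (2.429 · 2.3166) = 0.3 / 5.627 = 0.0533
  r[W,W] = 1 (diagonal).

R is symmetric with unit diagonal. Assembling:

R = [[1, -0.1815, 0.1198],
 [-0.1815, 1, 0.0533],
 [0.1198, 0.0533, 1]]


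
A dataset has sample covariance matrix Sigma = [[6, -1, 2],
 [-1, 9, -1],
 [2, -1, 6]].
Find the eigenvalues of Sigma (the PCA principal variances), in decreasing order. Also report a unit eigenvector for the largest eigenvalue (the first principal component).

Step 1 — characteristic polynomial p(λ) = det(λI - Sigma) = λ³ - tr·λ² + c_1·λ - det, where tr = trace, c_1 = sum of the principal 2×2 minors, det = det(Sigma):
  tr = 6 + 9 + 6 = 21,
  c_1 = (6·9 - (-1)²) + (6·6 - (2)²) + (9·6 - (-1)²) = 53 + 32 + 53 = 138,
  det = 6·(9·6 - (-1)²) - (-1)·((-1)·6 - (-1)·(2)) + (2)·((-1)·(-1) - 9·(2)) = 6·(53) - (-1)·(-4) + (2)·(-17) = 280.
  So p(λ) = λ³ - 21λ² + 138λ - 280.
Step 2 — look for an integer root (rational root theorem: any rational root is an integer divisor of 280). Testing λ = 4:
  p(4) = 64 - 336 + 552 - 280 = 0  ✓
  Dividing out (λ - 4): p(λ) = (λ - 4)(λ² - 17λ + 70).
Step 3 — remaining eigenvalues from the quadratic λ² - 17λ + 70 = 0:
  Δ = 17² - 4·70 = 289 - 280 = 9,  λ = (17 ± √9)/2 = (17 ± 3)/2 = 10 or 7.
  Sorted: λ_1 = 10,  λ_2 = 7,  λ_3 = 4  (check: sum = 21 = tr ✓).

Step 4 — unit eigenvector for λ_1 = 10: v spans the null space of (Sigma - λ_1 I), whose rows are
  r_1 = (-4, -1, 2),  r_2 = (-1, -1, -1),  r_3 = (2, -1, -4).
  v is orthogonal to every row, so take v ∝ r_1 × r_2 = ((-1)·(-1) - (2)·(-1), (2)·(-1) - (-4)·(-1), (-4)·(-1) - (-1)·(-1)) = (3, -6, 3).
  Rescale (divide by 3): u = (1, -2, 1).
  ||u|| = √((1)² + (-2)² + (1)²) = √(6) ≈ 2.4495,  v_1 = u/||u|| ≈ (0.4082, -0.8165, 0.4082) (||v_1|| = 1).

λ_1 = 10,  λ_2 = 7,  λ_3 = 4;  v_1 ≈ (0.4082, -0.8165, 0.4082)


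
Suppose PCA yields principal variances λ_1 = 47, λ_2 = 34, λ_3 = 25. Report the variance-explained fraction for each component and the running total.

Step 1 — total variance = trace(Sigma) = Σ λ_i = 47 + 34 + 25 = 106.

Step 2 — fraction explained by component i = λ_i / Σ λ:
  PC1: 47/106 = 0.4434
  PC2: 34/106 = 0.3208
  PC3: 25/106 = 0.2358

Step 3 — cumulative fraction after k components = (λ_1 + ... + λ_k) / Σ λ:
  k = 1: 47/106 = 0.4434
  k = 2: (47 + 34)/106 = 81/106 = 0.7642
  k = 3: (47 + 34 + 25)/106 = 106/106 = 1

Summary (fraction, with percent):

explained: PC1 0.4434 (44.34%), PC2 0.3208 (32.08%), PC3 0.2358 (23.58%);  cumulative: 0.4434, 0.7642, 1


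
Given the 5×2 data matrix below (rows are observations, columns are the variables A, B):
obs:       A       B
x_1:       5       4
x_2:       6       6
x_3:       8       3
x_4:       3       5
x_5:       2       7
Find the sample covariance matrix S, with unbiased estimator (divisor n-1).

Step 1 — column means:
  mean(A) = (5 + 6 + 8 + 3 + 2) / 5 = 24/5 = 4.8
  mean(B) = (4 + 6 + 3 + 5 + 7) / 5 = 25/5 = 5

Step 2 — sample covariance S[i,j] = (1/(n-1)) · Σ_k (x_{k,i} - mean_i) · (x_{k,j} - mean_j), with n-1 = 4.
  S[A,A] = ((0.2)·(0.2) + (1.2)·(1.2) + (3.2)·(3.2) + (-1.8)·(-1.8) + (-2.8)·(-2.8)) / 4 = 22.8/4 = 5.7
  S[A,B] = ((0.2)·(-1) + (1.2)·(1) + (3.2)·(-2) + (-1.8)·(0) + (-2.8)·(2)) / 4 = -11/4 = -2.75
  S[B,B] = ((-1)·(-1) + (1)·(1) + (-2)·(-2) + (0)·(0) + (2)·(2)) / 4 = 10/4 = 2.5

S is symmetric (S[j,i] = S[i,j]). Assembling:

S = [[5.7, -2.75],
 [-2.75, 2.5]]


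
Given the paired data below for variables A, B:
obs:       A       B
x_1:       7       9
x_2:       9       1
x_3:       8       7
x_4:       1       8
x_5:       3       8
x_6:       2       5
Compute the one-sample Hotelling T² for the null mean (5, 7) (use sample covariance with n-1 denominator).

Step 1 — sample mean vector:
  mean(A) = (7 + 9 + 8 + 1 + 3 + 2) / 6 = 30/6 = 5
  mean(B) = (9 + 1 + 7 + 8 + 8 + 5) / 6 = 38/6 = 6.3333
  x̄ = (5, 6.3333),  deviation x̄ - mu_0 = (5, 6.3333) - (5, 7) = (0, -0.6667).

Step 2 — sample covariance matrix, S[i,j] = (1/(n-1)) · Σ_k (x_{k,i} - mean_i) · (x_{k,j} - mean_j), divisor n-1 = 5:
  S[A,A] = ((2)·(2) + (4)·(4) + (3)·(3) + (-4)·(-4) + (-2)·(-2) + (-3)·(-3)) / 5 = 58/5 = 11.6
  S[A,B] = ((2)·(2.6667) + (4)·(-5.3333) + (3)·(0.6667) + (-4)·(1.6667) + (-2)·(1.6667) + (-3)·(-1.3333)) / 5 = -20/5 = -4
  S[B,B] = ((2.6667)·(2.6667) + (-5.3333)·(-5.3333) + (0.6667)·(0.6667) + (1.6667)·(1.6667) + (1.6667)·(1.6667) + (-1.3333)·(-1.3333)) / 5 = 43.3333/5 = 8.6667
  S = [[11.6, -4],
 [-4, 8.6667]].

Step 3 — invert S. det(S) = 11.6·8.6667 - (-4)² = 84.5333.
  S^{-1} = (1/det) · [[d, -b], [-b, a]] = [[0.1025, 0.0473],
 [0.0473, 0.1372]].

Step 4 — quadratic form (x̄ - mu_0)^T · S^{-1} · (x̄ - mu_0):
  S^{-1} · (x̄ - mu_0) = (-0.0315, -0.0915),
  (x̄ - mu_0)^T · [...] = (0)·(-0.0315) + (-0.6667)·(-0.0915) = 0.061.

Step 5 — scale by n: T² = 6 · 0.061 = 0.3659.

T² ≈ 0.3659


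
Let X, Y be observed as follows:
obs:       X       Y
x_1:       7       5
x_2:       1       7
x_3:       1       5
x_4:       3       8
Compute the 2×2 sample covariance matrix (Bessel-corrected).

Step 1 — column means:
  mean(X) = (7 + 1 + 1 + 3) / 4 = 12/4 = 3
  mean(Y) = (5 + 7 + 5 + 8) / 4 = 25/4 = 6.25

Step 2 — sample covariance S[i,j] = (1/(n-1)) · Σ_k (x_{k,i} - mean_i) · (x_{k,j} - mean_j), with n-1 = 3.
  S[X,X] = ((4)·(4) + (-2)·(-2) + (-2)·(-2) + (0)·(0)) / 3 = 24/3 = 8
  S[X,Y] = ((4)·(-1.25) + (-2)·(0.75) + (-2)·(-1.25) + (0)·(1.75)) / 3 = -4/3 = -1.3333
  S[Y,Y] = ((-1.25)·(-1.25) + (0.75)·(0.75) + (-1.25)·(-1.25) + (1.75)·(1.75)) / 3 = 6.75/3 = 2.25

S is symmetric (S[j,i] = S[i,j]). Assembling:

S = [[8, -1.3333],
 [-1.3333, 2.25]]


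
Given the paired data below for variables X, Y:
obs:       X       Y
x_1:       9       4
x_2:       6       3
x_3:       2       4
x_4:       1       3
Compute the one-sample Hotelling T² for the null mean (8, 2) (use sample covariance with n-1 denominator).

Step 1 — sample mean vector:
  mean(X) = (9 + 6 + 2 + 1) / 4 = 18/4 = 4.5
  mean(Y) = (4 + 3 + 4 + 3) / 4 = 14/4 = 3.5
  x̄ = (4.5, 3.5),  deviation x̄ - mu_0 = (4.5, 3.5) - (8, 2) = (-3.5, 1.5).

Step 2 — sample covariance matrix, S[i,j] = (1/(n-1)) · Σ_k (x_{k,i} - mean_i) · (x_{k,j} - mean_j), divisor n-1 = 3:
  S[X,X] = ((4.5)·(4.5) + (1.5)·(1.5) + (-2.5)·(-2.5) + (-3.5)·(-3.5)) / 3 = 41/3 = 13.6667
  S[X,Y] = ((4.5)·(0.5) + (1.5)·(-0.5) + (-2.5)·(0.5) + (-3.5)·(-0.5)) / 3 = 2/3 = 0.6667
  S[Y,Y] = ((0.5)·(0.5) + (-0.5)·(-0.5) + (0.5)·(0.5) + (-0.5)·(-0.5)) / 3 = 1/3 = 0.3333
  S = [[13.6667, 0.6667],
 [0.6667, 0.3333]].

Step 3 — invert S. det(S) = 13.6667·0.3333 - (0.6667)² = 4.1111.
  S^{-1} = (1/det) · [[d, -b], [-b, a]] = [[0.0811, -0.1622],
 [-0.1622, 3.3243]].

Step 4 — quadratic form (x̄ - mu_0)^T · S^{-1} · (x̄ - mu_0):
  S^{-1} · (x̄ - mu_0) = (-0.527, 5.5541),
  (x̄ - mu_0)^T · [...] = (-3.5)·(-0.527) + (1.5)·(5.5541) = 10.1757.

Step 5 — scale by n: T² = 4 · 10.1757 = 40.7027.

T² ≈ 40.7027


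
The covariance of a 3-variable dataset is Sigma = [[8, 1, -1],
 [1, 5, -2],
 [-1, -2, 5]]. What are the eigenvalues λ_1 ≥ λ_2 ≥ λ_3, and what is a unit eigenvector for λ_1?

Step 1 — characteristic polynomial p(λ) = det(λI - Sigma) = λ³ - tr·λ² + c_1·λ - det, where tr = trace, c_1 = sum of the principal 2×2 minors, det = det(Sigma):
  tr = 8 + 5 + 5 = 18,
  c_1 = (8·5 - (1)²) + (8·5 - (-1)²) + (5·5 - (-2)²) = 39 + 39 + 21 = 99,
  det = 8·(5·5 - (-2)²) - (1)·((1)·5 - (-2)·(-1)) + (-1)·((1)·(-2) - 5·(-1)) = 8·(21) - (1)·(3) + (-1)·(3) = 162.
  So p(λ) = λ³ - 18λ² + 99λ - 162.
Step 2 — look for an integer root (rational root theorem: any rational root is an integer divisor of 162). Testing λ = 3:
  p(3) = 27 - 162 + 297 - 162 = 0  ✓
  Dividing out (λ - 3): p(λ) = (λ - 3)(λ² - 15λ + 54).
Step 3 — remaining eigenvalues from the quadratic λ² - 15λ + 54 = 0:
  Δ = 15² - 4·54 = 225 - 216 = 9,  λ = (15 ± √9)/2 = (15 ± 3)/2 = 9 or 6.
  Sorted: λ_1 = 9,  λ_2 = 6,  λ_3 = 3  (check: sum = 18 = tr ✓).

Step 4 — unit eigenvector for λ_1 = 9: v spans the null space of (Sigma - λ_1 I), whose rows are
  r_1 = (-1, 1, -1),  r_2 = (1, -4, -2),  r_3 = (-1, -2, -4).
  v is orthogonal to every row, so take v ∝ r_1 × r_2 = ((1)·(-2) - (-1)·(-4), (-1)·(1) - (-1)·(-2), (-1)·(-4) - (1)·(1)) = (-6, -3, 3).
  Rescale (divide by 3; multiply by -1 so the first nonzero entry is positive): u = (2, 1, -1).
  ||u|| = √((2)² + (1)² + (-1)²) = √(6) ≈ 2.4495,  v_1 = u/||u|| ≈ (0.8165, 0.4082, -0.4082) (||v_1|| = 1).

λ_1 = 9,  λ_2 = 6,  λ_3 = 3;  v_1 ≈ (0.8165, 0.4082, -0.4082)


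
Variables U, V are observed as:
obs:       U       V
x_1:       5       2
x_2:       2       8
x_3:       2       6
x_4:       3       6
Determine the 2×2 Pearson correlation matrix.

Step 1 — column means:
  mean(U) = (5 + 2 + 2 + 3) / 4 = 12/4 = 3
  mean(V) = (2 + 8 + 6 + 6) / 4 = 22/4 = 5.5

Step 2 — sample variances and covariances s[i,j] = (1/(n-1)) · Σ_k (x_{k,i} - mean_i) · (x_{k,j} - mean_j), with n-1 = 3:
  s[U,U] = ((2)·(2) + (-1)·(-1) + (-1)·(-1) + (0)·(0)) / 3 = 6/3 = 2
  s[U,V] = ((2)·(-3.5) + (-1)·(2.5) + (-1)·(0.5) + (0)·(0.5)) / 3 = -10/3 = -3.3333
  s[V,V] = ((-3.5)·(-3.5) + (2.5)·(2.5) + (0.5)·(0.5) + (0.5)·(0.5)) / 3 = 19/3 = 6.3333
  Sample standard deviations s_i = √(s[i,i]):
  s(U) = √(2) = 1.4142
  s(V) = √(6.3333) = 2.5166

Step 3 — r_{ij} = s_{ij} / (s_i · s_j):
  r[U,U] = 1 (diagonal).
  r[U,V] = -3.3333 / (1.4142 · 2.5166) = -3.3333 / 3.559 = -0.9366
  r[V,V] = 1 (diagonal).

R is symmetric with unit diagonal. Assembling:

R = [[1, -0.9366],
 [-0.9366, 1]]


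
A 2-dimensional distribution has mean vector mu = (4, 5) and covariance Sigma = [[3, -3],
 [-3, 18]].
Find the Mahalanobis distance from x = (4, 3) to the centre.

Step 1 — centre the observation: (x - mu) = (0, -2).

Step 2 — invert Sigma. det(Sigma) = 3·18 - (-3)² = 45.
  Sigma^{-1} = (1/det) · [[d, -b], [-b, a]] = [[0.4, 0.0667],
 [0.0667, 0.0667]].

Step 3 — form the quadratic (x - mu)^T · Sigma^{-1} · (x - mu):
  Sigma^{-1} · (x - mu) = (-0.1333, -0.1333).
  (x - mu)^T · [Sigma^{-1} · (x - mu)] = (0)·(-0.1333) + (-2)·(-0.1333) = 0.2667.

Step 4 — take square root: d = √(0.2667) ≈ 0.5164.

d(x, mu) = √(0.2667) ≈ 0.5164


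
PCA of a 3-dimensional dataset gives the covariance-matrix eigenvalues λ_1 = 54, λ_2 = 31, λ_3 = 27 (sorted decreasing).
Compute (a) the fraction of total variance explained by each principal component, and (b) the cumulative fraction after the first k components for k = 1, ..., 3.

Step 1 — total variance = trace(Sigma) = Σ λ_i = 54 + 31 + 27 = 112.

Step 2 — fraction explained by component i = λ_i / Σ λ:
  PC1: 54/112 = 0.4821
  PC2: 31/112 = 0.2768
  PC3: 27/112 = 0.2411

Step 3 — cumulative fraction after k components = (λ_1 + ... + λ_k) / Σ λ:
  k = 1: 54/112 = 0.4821
  k = 2: (54 + 31)/112 = 85/112 = 0.7589
  k = 3: (54 + 31 + 27)/112 = 112/112 = 1

Summary (fraction, with percent):

explained: PC1 0.4821 (48.21%), PC2 0.2768 (27.68%), PC3 0.2411 (24.11%);  cumulative: 0.4821, 0.7589, 1


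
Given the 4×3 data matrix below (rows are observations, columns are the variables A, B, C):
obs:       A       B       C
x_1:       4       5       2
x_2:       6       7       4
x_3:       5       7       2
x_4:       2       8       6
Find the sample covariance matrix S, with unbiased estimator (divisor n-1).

Step 1 — column means:
  mean(A) = (4 + 6 + 5 + 2) / 4 = 17/4 = 4.25
  mean(B) = (5 + 7 + 7 + 8) / 4 = 27/4 = 6.75
  mean(C) = (2 + 4 + 2 + 6) / 4 = 14/4 = 3.5

Step 2 — sample covariance S[i,j] = (1/(n-1)) · Σ_k (x_{k,i} - mean_i) · (x_{k,j} - mean_j), with n-1 = 3.
  S[A,A] = ((-0.25)·(-0.25) + (1.75)·(1.75) + (0.75)·(0.75) + (-2.25)·(-2.25)) / 3 = 8.75/3 = 2.9167
  S[A,B] = ((-0.25)·(-1.75) + (1.75)·(0.25) + (0.75)·(0.25) + (-2.25)·(1.25)) / 3 = -1.75/3 = -0.5833
  S[A,C] = ((-0.25)·(-1.5) + (1.75)·(0.5) + (0.75)·(-1.5) + (-2.25)·(2.5)) / 3 = -5.5/3 = -1.8333
  S[B,B] = ((-1.75)·(-1.75) + (0.25)·(0.25) + (0.25)·(0.25) + (1.25)·(1.25)) / 3 = 4.75/3 = 1.5833
  S[B,C] = ((-1.75)·(-1.5) + (0.25)·(0.5) + (0.25)·(-1.5) + (1.25)·(2.5)) / 3 = 5.5/3 = 1.8333
  S[C,C] = ((-1.5)·(-1.5) + (0.5)·(0.5) + (-1.5)·(-1.5) + (2.5)·(2.5)) / 3 = 11/3 = 3.6667

S is symmetric (S[j,i] = S[i,j]). Assembling:

S = [[2.9167, -0.5833, -1.8333],
 [-0.5833, 1.5833, 1.8333],
 [-1.8333, 1.8333, 3.6667]]


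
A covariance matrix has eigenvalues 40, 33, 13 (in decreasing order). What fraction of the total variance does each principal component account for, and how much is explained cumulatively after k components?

Step 1 — total variance = trace(Sigma) = Σ λ_i = 40 + 33 + 13 = 86.

Step 2 — fraction explained by component i = λ_i / Σ λ:
  PC1: 40/86 = 0.4651
  PC2: 33/86 = 0.3837
  PC3: 13/86 = 0.1512

Step 3 — cumulative fraction after k components = (λ_1 + ... + λ_k) / Σ λ:
  k = 1: 40/86 = 0.4651
  k = 2: (40 + 33)/86 = 73/86 = 0.8488
  k = 3: (40 + 33 + 13)/86 = 86/86 = 1

Summary (fraction, with percent):

explained: PC1 0.4651 (46.51%), PC2 0.3837 (38.37%), PC3 0.1512 (15.12%);  cumulative: 0.4651, 0.8488, 1


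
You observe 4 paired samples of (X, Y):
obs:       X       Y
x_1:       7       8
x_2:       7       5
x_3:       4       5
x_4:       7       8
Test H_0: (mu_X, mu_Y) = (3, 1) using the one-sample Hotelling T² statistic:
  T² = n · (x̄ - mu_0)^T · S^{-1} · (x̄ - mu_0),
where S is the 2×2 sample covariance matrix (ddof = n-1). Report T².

Step 1 — sample mean vector:
  mean(X) = (7 + 7 + 4 + 7) / 4 = 25/4 = 6.25
  mean(Y) = (8 + 5 + 5 + 8) / 4 = 26/4 = 6.5
  x̄ = (6.25, 6.5),  deviation x̄ - mu_0 = (6.25, 6.5) - (3, 1) = (3.25, 5.5).

Step 2 — sample covariance matrix, S[i,j] = (1/(n-1)) · Σ_k (x_{k,i} - mean_i) · (x_{k,j} - mean_j), divisor n-1 = 3:
  S[X,X] = ((0.75)·(0.75) + (0.75)·(0.75) + (-2.25)·(-2.25) + (0.75)·(0.75)) / 3 = 6.75/3 = 2.25
  S[X,Y] = ((0.75)·(1.5) + (0.75)·(-1.5) + (-2.25)·(-1.5) + (0.75)·(1.5)) / 3 = 4.5/3 = 1.5
  S[Y,Y] = ((1.5)·(1.5) + (-1.5)·(-1.5) + (-1.5)·(-1.5) + (1.5)·(1.5)) / 3 = 9/3 = 3
  S = [[2.25, 1.5],
 [1.5, 3]].

Step 3 — invert S. det(S) = 2.25·3 - (1.5)² = 4.5.
  S^{-1} = (1/det) · [[d, -b], [-b, a]] = [[0.6667, -0.3333],
 [-0.3333, 0.5]].

Step 4 — quadratic form (x̄ - mu_0)^T · S^{-1} · (x̄ - mu_0):
  S^{-1} · (x̄ - mu_0) = (0.3333, 1.6667),
  (x̄ - mu_0)^T · [...] = (3.25)·(0.3333) + (5.5)·(1.6667) = 10.25.

Step 5 — scale by n: T² = 4 · 10.25 = 41.

T² ≈ 41


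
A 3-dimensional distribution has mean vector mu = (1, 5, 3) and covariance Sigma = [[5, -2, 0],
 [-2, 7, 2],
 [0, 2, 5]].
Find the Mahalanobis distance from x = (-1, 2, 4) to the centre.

Step 1 — centre the observation: (x - mu) = (-2, -3, 1).

Step 2 — invert Sigma (cofactor / det for 3×3, or solve directly):
  Sigma^{-1} = [[0.2296, 0.0741, -0.0296],
 [0.0741, 0.1852, -0.0741],
 [-0.0296, -0.0741, 0.2296]].

Step 3 — form the quadratic (x - mu)^T · Sigma^{-1} · (x - mu):
  Sigma^{-1} · (x - mu) = (-0.7111, -0.7778, 0.5111).
  (x - mu)^T · [Sigma^{-1} · (x - mu)] = (-2)·(-0.7111) + (-3)·(-0.7778) + (1)·(0.5111) = 4.2667.

Step 4 — take square root: d = √(4.2667) ≈ 2.0656.

d(x, mu) = √(4.2667) ≈ 2.0656


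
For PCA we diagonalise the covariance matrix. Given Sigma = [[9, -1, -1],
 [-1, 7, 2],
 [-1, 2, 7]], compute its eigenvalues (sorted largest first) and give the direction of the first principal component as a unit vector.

Step 1 — characteristic polynomial p(λ) = det(λI - Sigma) = λ³ - tr·λ² + c_1·λ - det, where tr = trace, c_1 = sum of the principal 2×2 minors, det = det(Sigma):
  tr = 9 + 7 + 7 = 23,
  c_1 = (9·7 - (-1)²) + (9·7 - (-1)²) + (7·7 - (2)²) = 62 + 62 + 45 = 169,
  det = 9·(7·7 - (2)²) - (-1)·((-1)·7 - (2)·(-1)) + (-1)·((-1)·(2) - 7·(-1)) = 9·(45) - (-1)·(-5) + (-1)·(5) = 395.
  So p(λ) = λ³ - 23λ² + 169λ - 395.
Step 2 — look for an integer root (rational root theorem: any rational root is an integer divisor of 395). Testing λ = 5:
  p(5) = 125 - 575 + 845 - 395 = 0  ✓
  Dividing out (λ - 5): p(λ) = (λ - 5)(λ² - 18λ + 79).
Step 3 — remaining eigenvalues from the quadratic λ² - 18λ + 79 = 0:
  Δ = 18² - 4·79 = 324 - 316 = 8,  λ = (18 ± √8)/2 = (18 ± 2.8284)/2 ≈ 10.4142 or 7.5858.
  Sorted: λ_1 = 10.4142,  λ_2 = 7.5858,  λ_3 = 5  (check: sum = 23 = tr ✓).

Step 4 — unit eigenvector for λ_1 ≈ 10.4142: v spans the null space of (Sigma - λ_1 I), whose rows are
  r_1 = (-1.4142, -1, -1),  r_2 = (-1, -3.4142, 2),  r_3 = (-1, 2, -3.4142).
  v is orthogonal to every row, so take v ∝ r_1 × r_2 = ((-1)·(2) - (-1)·(-3.4142), (-1)·(-1) - (-1.4142)·(2), (-1.4142)·(-3.4142) - (-1)·(-1)) ≈ (-5.4142, 3.8284, 3.8284).
  Rescale (multiply by -1 so the first nonzero entry is positive): u = (5.4142, -3.8284, -3.8284).
  ||u|| = √((5.4142)² + (-3.8284)² + (-3.8284)²) = √(58.6274) ≈ 7.6569,  v_1 = u/||u|| ≈ (0.7071, -0.5, -0.5) (||v_1|| = 1).

λ_1 = 10.4142,  λ_2 = 7.5858,  λ_3 = 5;  v_1 ≈ (0.7071, -0.5, -0.5)


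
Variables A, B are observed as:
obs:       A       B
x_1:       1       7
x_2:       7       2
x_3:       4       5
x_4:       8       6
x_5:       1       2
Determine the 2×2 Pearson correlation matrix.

Step 1 — column means:
  mean(A) = (1 + 7 + 4 + 8 + 1) / 5 = 21/5 = 4.2
  mean(B) = (7 + 2 + 5 + 6 + 2) / 5 = 22/5 = 4.4

Step 2 — sample variances and covariances s[i,j] = (1/(n-1)) · Σ_k (x_{k,i} - mean_i) · (x_{k,j} - mean_j), with n-1 = 4:
  s[A,A] = ((-3.2)·(-3.2) + (2.8)·(2.8) + (-0.2)·(-0.2) + (3.8)·(3.8) + (-3.2)·(-3.2)) / 4 = 42.8/4 = 10.7
  s[A,B] = ((-3.2)·(2.6) + (2.8)·(-2.4) + (-0.2)·(0.6) + (3.8)·(1.6) + (-3.2)·(-2.4)) / 4 = -1.4/4 = -0.35
  s[B,B] = ((2.6)·(2.6) + (-2.4)·(-2.4) + (0.6)·(0.6) + (1.6)·(1.6) + (-2.4)·(-2.4)) / 4 = 21.2/4 = 5.3
  Sample standard deviations s_i = √(s[i,i]):
  s(A) = √(10.7) = 3.2711
  s(B) = √(5.3) = 2.3022

Step 3 — r_{ij} = s_{ij} / (s_i · s_j):
  r[A,A] = 1 (diagonal).
  r[A,B] = -0.35 / (3.2711 · 2.3022) = -0.35 / 7.5306 = -0.0465
  r[B,B] = 1 (diagonal).

R is symmetric with unit diagonal. Assembling:

R = [[1, -0.0465],
 [-0.0465, 1]]


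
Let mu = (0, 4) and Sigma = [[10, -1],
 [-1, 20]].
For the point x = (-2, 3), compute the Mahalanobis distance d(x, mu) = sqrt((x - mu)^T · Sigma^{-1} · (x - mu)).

Step 1 — centre the observation: (x - mu) = (-2, -1).

Step 2 — invert Sigma. det(Sigma) = 10·20 - (-1)² = 199.
  Sigma^{-1} = (1/det) · [[d, -b], [-b, a]] = [[0.1005, 0.005],
 [0.005, 0.0503]].

Step 3 — form the quadratic (x - mu)^T · Sigma^{-1} · (x - mu):
  Sigma^{-1} · (x - mu) = (-0.206, -0.0603).
  (x - mu)^T · [Sigma^{-1} · (x - mu)] = (-2)·(-0.206) + (-1)·(-0.0603) = 0.4724.

Step 4 — take square root: d = √(0.4724) ≈ 0.6873.

d(x, mu) = √(0.4724) ≈ 0.6873


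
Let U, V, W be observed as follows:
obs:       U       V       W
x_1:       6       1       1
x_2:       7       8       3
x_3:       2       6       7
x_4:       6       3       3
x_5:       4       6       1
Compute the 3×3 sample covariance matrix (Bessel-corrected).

Step 1 — column means:
  mean(U) = (6 + 7 + 2 + 6 + 4) / 5 = 25/5 = 5
  mean(V) = (1 + 8 + 6 + 3 + 6) / 5 = 24/5 = 4.8
  mean(W) = (1 + 3 + 7 + 3 + 1) / 5 = 15/5 = 3

Step 2 — sample covariance S[i,j] = (1/(n-1)) · Σ_k (x_{k,i} - mean_i) · (x_{k,j} - mean_j), with n-1 = 4.
  S[U,U] = ((1)·(1) + (2)·(2) + (-3)·(-3) + (1)·(1) + (-1)·(-1)) / 4 = 16/4 = 4
  S[U,V] = ((1)·(-3.8) + (2)·(3.2) + (-3)·(1.2) + (1)·(-1.8) + (-1)·(1.2)) / 4 = -4/4 = -1
  S[U,W] = ((1)·(-2) + (2)·(0) + (-3)·(4) + (1)·(0) + (-1)·(-2)) / 4 = -12/4 = -3
  S[V,V] = ((-3.8)·(-3.8) + (3.2)·(3.2) + (1.2)·(1.2) + (-1.8)·(-1.8) + (1.2)·(1.2)) / 4 = 30.8/4 = 7.7
  S[V,W] = ((-3.8)·(-2) + (3.2)·(0) + (1.2)·(4) + (-1.8)·(0) + (1.2)·(-2)) / 4 = 10/4 = 2.5
  S[W,W] = ((-2)·(-2) + (0)·(0) + (4)·(4) + (0)·(0) + (-2)·(-2)) / 4 = 24/4 = 6

S is symmetric (S[j,i] = S[i,j]). Assembling:

S = [[4, -1, -3],
 [-1, 7.7, 2.5],
 [-3, 2.5, 6]]


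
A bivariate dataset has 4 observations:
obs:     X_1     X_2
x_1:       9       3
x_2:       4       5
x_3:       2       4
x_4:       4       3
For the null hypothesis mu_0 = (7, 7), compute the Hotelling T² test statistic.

Step 1 — sample mean vector:
  mean(X_1) = (9 + 4 + 2 + 4) / 4 = 19/4 = 4.75
  mean(X_2) = (3 + 5 + 4 + 3) / 4 = 15/4 = 3.75
  x̄ = (4.75, 3.75),  deviation x̄ - mu_0 = (4.75, 3.75) - (7, 7) = (-2.25, -3.25).

Step 2 — sample covariance matrix, S[i,j] = (1/(n-1)) · Σ_k (x_{k,i} - mean_i) · (x_{k,j} - mean_j), divisor n-1 = 3:
  S[X_1,X_1] = ((4.25)·(4.25) + (-0.75)·(-0.75) + (-2.75)·(-2.75) + (-0.75)·(-0.75)) / 3 = 26.75/3 = 8.9167
  S[X_1,X_2] = ((4.25)·(-0.75) + (-0.75)·(1.25) + (-2.75)·(0.25) + (-0.75)·(-0.75)) / 3 = -4.25/3 = -1.4167
  S[X_2,X_2] = ((-0.75)·(-0.75) + (1.25)·(1.25) + (0.25)·(0.25) + (-0.75)·(-0.75)) / 3 = 2.75/3 = 0.9167
  S = [[8.9167, -1.4167],
 [-1.4167, 0.9167]].

Step 3 — invert S. det(S) = 8.9167·0.9167 - (-1.4167)² = 6.1667.
  S^{-1} = (1/det) · [[d, -b], [-b, a]] = [[0.1486, 0.2297],
 [0.2297, 1.4459]].

Step 4 — quadratic form (x̄ - mu_0)^T · S^{-1} · (x̄ - mu_0):
  S^{-1} · (x̄ - mu_0) = (-1.0811, -5.2162),
  (x̄ - mu_0)^T · [...] = (-2.25)·(-1.0811) + (-3.25)·(-5.2162) = 19.3851.

Step 5 — scale by n: T² = 4 · 19.3851 = 77.5405.

T² ≈ 77.5405


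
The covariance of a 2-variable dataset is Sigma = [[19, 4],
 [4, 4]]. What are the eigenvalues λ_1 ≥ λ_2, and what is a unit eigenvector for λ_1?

Step 1 — characteristic polynomial of 2×2 Sigma:
  det(Sigma - λI) = λ² - trace · λ + det = 0.
  trace = 19 + 4 = 23, det = 19·4 - (4)² = 60.
Step 2 — discriminant:
  Δ = trace² - 4·det = 529 - 240 = 289.
Step 3 — eigenvalues:
  λ = (trace ± √Δ)/2 = (23 ± 17)/2,
  λ_1 = 20,  λ_2 = 3.

Step 4 — unit eigenvector for λ_1: solve (Sigma - λ_1 I)v = 0. First row:
  (19 - 20)·v_x + (4)·v_y = 0, i.e. (-1)·v_x + (4)·v_y = 0,
  so v ∝ (b, λ_1 - a) = (4, 1) = u.
  ||u|| = √((4)² + (1)²) = √(17) ≈ 4.1231,
  v_1 = u/||u|| ≈ (0.9701, 0.2425) (||v_1|| = 1).

λ_1 = 20,  λ_2 = 3;  v_1 ≈ (0.9701, 0.2425)
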